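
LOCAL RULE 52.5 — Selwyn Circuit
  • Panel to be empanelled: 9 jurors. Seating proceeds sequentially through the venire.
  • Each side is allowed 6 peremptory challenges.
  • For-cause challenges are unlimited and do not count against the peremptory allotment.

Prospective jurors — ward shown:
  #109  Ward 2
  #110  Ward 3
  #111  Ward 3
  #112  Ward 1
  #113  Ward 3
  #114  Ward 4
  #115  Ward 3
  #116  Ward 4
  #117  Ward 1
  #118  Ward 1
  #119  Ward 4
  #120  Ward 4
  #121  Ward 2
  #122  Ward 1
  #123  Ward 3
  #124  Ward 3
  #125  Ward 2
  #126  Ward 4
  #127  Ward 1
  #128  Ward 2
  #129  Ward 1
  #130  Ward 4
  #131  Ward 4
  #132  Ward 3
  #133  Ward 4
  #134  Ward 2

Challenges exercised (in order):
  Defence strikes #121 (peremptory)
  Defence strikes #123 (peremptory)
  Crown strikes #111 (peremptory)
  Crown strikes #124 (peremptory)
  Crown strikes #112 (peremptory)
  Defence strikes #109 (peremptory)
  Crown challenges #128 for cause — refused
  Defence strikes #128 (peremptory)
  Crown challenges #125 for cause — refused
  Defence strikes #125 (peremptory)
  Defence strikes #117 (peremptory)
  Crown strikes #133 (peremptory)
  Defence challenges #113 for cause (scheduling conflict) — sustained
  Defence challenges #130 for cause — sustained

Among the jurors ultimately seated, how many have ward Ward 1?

2

Removed: #109, #111, #112, #113, #117, #121, #123, #124, #125, #128, #130, #133.
Seated jurors 1–9: #110, #114, #115, #116, #118, #119, #120, #122, #126.
Of those, in Ward 1: #118, #122 → 2.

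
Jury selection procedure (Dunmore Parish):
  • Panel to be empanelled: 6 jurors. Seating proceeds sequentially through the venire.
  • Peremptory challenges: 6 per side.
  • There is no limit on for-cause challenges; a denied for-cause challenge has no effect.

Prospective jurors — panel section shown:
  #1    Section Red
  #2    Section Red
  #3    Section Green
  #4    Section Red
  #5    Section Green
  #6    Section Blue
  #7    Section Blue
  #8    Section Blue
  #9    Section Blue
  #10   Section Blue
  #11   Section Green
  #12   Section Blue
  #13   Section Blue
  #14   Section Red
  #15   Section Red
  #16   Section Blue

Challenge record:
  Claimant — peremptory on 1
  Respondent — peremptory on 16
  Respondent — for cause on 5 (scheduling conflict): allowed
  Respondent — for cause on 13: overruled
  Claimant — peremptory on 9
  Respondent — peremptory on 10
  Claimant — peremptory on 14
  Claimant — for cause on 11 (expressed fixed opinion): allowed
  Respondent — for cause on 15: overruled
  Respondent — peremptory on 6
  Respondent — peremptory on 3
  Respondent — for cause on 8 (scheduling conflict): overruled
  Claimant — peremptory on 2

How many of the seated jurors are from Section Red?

Removed: #1, #2, #3, #5, #6, #9, #10, #11, #14, #16.
Seated jurors 1–6: #4, #7, #8, #12, #13, #15.
Of those, in Section Red: #4, #15 → 2.

2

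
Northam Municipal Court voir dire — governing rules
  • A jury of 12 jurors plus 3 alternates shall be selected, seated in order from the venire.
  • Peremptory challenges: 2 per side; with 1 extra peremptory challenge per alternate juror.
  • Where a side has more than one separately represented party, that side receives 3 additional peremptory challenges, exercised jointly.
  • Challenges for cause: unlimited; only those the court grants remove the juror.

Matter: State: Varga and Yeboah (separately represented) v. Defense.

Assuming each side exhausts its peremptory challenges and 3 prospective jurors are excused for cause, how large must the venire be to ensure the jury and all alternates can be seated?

Seats to fill: 12 + 3 alternates = 15.
Peremptories — State: 2 + 1×3 + 3 = 8; Defense: 2 + 1×3 = 5; total 13.
For-cause removals: 3.
Minimum venire: 15 + 13 + 3 = 31.

31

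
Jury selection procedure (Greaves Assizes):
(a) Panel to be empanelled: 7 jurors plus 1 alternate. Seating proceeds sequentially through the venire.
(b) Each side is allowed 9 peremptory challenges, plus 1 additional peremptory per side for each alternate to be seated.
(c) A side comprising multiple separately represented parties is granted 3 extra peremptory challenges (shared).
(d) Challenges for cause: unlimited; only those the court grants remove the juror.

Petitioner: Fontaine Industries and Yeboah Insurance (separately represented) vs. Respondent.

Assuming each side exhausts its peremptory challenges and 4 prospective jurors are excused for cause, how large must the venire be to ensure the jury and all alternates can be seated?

Seats to fill: 7 + 1 alternates = 8.
Peremptories — Petitioner: 9 + 1×1 + 3 = 13; Respondent: 9 + 1×1 = 10; total 23.
For-cause removals: 4.
Minimum venire: 8 + 23 + 4 = 35.

35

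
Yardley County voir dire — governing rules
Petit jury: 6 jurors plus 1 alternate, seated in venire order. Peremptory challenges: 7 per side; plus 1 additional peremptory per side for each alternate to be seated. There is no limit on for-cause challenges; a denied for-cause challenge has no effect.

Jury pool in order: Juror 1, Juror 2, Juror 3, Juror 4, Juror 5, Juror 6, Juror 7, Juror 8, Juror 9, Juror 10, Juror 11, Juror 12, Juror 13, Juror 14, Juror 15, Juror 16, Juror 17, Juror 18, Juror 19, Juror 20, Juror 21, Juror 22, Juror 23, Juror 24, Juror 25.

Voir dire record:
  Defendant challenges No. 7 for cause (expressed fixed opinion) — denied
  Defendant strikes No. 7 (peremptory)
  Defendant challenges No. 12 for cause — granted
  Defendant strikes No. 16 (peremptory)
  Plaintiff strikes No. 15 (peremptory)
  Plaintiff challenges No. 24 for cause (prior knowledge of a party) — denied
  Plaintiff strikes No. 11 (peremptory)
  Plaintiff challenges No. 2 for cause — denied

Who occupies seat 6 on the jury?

Removed: #7, #11, #12, #15, #16. (#2, #24 stay — for-cause denied.)
Seating in order: seats 1–6 → #1, #2, #3, #4, #5, #6; alternates → #8.
So seat 6 is #6.

6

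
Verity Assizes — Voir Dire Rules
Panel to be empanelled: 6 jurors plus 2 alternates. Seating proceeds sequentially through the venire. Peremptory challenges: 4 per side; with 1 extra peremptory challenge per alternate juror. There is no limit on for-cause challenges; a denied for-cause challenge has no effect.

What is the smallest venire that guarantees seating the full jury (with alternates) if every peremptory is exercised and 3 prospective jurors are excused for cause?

Seats to fill: 6 + 2 alternates = 8.
Peremptories: 4 + 1×2 = 6 per side × 2 sides = 12.
For-cause removals: 3.
Minimum venire: 8 + 12 + 3 = 23.

23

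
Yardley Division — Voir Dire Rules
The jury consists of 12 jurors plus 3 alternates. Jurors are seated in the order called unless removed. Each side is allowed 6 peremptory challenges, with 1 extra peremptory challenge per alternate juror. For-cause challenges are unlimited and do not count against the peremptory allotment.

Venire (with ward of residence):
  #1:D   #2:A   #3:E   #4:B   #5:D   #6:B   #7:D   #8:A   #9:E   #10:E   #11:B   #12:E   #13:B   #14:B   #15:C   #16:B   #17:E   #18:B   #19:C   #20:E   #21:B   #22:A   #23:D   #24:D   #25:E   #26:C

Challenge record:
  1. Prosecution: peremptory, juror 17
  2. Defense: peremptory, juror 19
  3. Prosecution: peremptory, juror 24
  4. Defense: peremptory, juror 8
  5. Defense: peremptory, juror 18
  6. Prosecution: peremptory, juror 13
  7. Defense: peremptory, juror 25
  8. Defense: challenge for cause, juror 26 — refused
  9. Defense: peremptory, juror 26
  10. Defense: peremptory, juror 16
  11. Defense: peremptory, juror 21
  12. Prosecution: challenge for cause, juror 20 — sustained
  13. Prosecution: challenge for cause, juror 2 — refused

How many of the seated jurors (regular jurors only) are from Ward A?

1

Removed: #8, #13, #16, #17, #18, #19, #20, #21, #24, #25, #26.
Seated jurors 1–12: #1, #2, #3, #4, #5, #6, #7, #9, #10, #11, #12, #14 (alternates #15, #22, #23 not counted).
Of those, in Ward A: #2 → 1.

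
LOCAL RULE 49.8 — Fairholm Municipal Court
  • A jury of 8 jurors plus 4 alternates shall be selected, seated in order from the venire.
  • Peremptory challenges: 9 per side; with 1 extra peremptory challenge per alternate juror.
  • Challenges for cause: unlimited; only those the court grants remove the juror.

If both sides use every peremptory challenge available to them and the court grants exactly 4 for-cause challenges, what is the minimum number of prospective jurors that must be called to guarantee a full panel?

Seats to fill: 8 + 4 alternates = 12.
Peremptories: 9 + 1×4 = 13 per side × 2 sides = 26.
For-cause removals: 4.
Minimum venire: 12 + 26 + 4 = 42.

42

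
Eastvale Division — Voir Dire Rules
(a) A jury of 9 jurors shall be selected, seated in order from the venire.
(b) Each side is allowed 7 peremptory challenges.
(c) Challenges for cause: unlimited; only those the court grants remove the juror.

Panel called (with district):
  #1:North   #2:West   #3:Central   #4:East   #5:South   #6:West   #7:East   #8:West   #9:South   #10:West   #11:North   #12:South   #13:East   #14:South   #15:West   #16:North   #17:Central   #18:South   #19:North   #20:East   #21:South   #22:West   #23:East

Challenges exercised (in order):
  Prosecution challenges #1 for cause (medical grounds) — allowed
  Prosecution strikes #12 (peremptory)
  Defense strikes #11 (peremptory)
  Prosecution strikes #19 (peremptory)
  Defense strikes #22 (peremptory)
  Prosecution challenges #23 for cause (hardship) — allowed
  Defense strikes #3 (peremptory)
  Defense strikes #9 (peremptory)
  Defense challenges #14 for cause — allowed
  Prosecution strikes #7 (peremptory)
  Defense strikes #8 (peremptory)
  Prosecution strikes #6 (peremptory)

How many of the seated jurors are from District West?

3

Removed: #1, #3, #6, #7, #8, #9, #11, #12, #14, #19, #22, #23.
Seated jurors 1–9: #2, #4, #5, #10, #13, #15, #16, #17, #18.
Of those, in District West: #2, #10, #15 → 3.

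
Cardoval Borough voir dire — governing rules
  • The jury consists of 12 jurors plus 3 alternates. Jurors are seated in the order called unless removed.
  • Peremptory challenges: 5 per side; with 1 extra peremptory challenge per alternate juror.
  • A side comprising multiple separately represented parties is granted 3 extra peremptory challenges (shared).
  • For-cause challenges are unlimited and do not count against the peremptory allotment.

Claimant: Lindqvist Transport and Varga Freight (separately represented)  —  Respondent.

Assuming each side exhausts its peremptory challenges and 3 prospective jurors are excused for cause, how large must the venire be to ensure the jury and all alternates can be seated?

37

Seats to fill: 12 + 3 alternates = 15.
Peremptories — Claimant: 5 + 1×3 + 3 = 11; Respondent: 5 + 1×3 = 8; total 19.
For-cause removals: 3.
Minimum venire: 15 + 19 + 3 = 37.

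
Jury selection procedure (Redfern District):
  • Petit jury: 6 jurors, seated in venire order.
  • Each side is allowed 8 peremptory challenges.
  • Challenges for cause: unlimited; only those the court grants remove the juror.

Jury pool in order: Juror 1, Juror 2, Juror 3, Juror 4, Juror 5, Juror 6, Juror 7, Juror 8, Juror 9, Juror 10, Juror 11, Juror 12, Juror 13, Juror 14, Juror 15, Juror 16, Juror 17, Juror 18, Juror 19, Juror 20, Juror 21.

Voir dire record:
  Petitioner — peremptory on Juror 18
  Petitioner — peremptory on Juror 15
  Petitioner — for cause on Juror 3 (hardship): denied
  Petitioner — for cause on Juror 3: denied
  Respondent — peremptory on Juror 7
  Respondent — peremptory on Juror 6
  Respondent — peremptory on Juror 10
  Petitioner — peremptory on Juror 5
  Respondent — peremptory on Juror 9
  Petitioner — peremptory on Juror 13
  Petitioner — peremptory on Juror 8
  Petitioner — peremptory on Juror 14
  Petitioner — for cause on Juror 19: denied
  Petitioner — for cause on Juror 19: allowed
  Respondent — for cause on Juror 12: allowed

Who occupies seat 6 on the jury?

16

Removed: #5, #6, #7, #8, #9, #10, #12, #13, #14, #15, #18, #19. (#3 stays — for-cause denied.)
Seating in order: seats 1–6 → #1, #2, #3, #4, #11, #16.
So seat 6 is #16.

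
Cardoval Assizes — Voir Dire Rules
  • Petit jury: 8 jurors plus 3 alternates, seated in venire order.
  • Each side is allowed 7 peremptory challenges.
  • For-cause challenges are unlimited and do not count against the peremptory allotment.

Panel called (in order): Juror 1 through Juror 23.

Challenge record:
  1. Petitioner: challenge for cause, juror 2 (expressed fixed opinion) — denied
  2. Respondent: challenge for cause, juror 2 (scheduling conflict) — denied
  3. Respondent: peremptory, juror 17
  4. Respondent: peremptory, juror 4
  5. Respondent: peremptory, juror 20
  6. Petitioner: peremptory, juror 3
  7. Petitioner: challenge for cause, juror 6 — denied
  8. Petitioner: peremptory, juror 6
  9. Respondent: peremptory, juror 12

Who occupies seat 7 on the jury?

Removed: #3, #4, #6, #12, #17, #20. (#2 stays — for-cause denied.)
Seating in order: seats 1–8 → #1, #2, #5, #7, #8, #9, #10, #11; alternates → #13, #14, #15.
So seat 7 is #10.

10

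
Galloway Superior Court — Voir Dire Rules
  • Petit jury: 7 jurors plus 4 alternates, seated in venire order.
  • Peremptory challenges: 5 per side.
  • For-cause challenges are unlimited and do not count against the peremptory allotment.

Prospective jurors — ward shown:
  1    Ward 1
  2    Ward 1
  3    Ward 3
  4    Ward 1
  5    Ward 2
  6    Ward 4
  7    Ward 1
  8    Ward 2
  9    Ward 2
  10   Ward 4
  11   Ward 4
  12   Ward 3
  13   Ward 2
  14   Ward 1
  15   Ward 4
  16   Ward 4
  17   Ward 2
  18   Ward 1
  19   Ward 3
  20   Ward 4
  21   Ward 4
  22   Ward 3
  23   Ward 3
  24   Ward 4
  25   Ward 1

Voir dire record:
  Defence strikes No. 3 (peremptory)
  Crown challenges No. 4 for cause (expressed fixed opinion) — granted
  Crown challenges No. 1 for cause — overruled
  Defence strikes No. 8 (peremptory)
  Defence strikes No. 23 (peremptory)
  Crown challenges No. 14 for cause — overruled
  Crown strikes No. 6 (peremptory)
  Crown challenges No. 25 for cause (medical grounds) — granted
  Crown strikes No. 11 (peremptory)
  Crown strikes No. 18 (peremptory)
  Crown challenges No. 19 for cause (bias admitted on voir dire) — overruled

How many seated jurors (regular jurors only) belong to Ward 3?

Removed: #3, #4, #6, #8, #11, #18, #23, #25.
Seated jurors 1–7: #1, #2, #5, #7, #9, #10, #12 (alternates #13, #14, #15, #16 not counted).
Of those, in Ward 3: #12 → 1.

1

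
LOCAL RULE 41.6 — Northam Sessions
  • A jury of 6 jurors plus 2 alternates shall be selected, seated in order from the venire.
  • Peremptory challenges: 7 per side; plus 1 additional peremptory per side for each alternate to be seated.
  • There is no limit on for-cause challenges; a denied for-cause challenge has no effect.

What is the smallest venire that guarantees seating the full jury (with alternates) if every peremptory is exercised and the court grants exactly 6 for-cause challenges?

Seats to fill: 6 + 2 alternates = 8.
Peremptories: 7 + 1×2 = 9 per side × 2 sides = 18.
For-cause removals: 6.
Minimum venire: 8 + 18 + 6 = 32.

32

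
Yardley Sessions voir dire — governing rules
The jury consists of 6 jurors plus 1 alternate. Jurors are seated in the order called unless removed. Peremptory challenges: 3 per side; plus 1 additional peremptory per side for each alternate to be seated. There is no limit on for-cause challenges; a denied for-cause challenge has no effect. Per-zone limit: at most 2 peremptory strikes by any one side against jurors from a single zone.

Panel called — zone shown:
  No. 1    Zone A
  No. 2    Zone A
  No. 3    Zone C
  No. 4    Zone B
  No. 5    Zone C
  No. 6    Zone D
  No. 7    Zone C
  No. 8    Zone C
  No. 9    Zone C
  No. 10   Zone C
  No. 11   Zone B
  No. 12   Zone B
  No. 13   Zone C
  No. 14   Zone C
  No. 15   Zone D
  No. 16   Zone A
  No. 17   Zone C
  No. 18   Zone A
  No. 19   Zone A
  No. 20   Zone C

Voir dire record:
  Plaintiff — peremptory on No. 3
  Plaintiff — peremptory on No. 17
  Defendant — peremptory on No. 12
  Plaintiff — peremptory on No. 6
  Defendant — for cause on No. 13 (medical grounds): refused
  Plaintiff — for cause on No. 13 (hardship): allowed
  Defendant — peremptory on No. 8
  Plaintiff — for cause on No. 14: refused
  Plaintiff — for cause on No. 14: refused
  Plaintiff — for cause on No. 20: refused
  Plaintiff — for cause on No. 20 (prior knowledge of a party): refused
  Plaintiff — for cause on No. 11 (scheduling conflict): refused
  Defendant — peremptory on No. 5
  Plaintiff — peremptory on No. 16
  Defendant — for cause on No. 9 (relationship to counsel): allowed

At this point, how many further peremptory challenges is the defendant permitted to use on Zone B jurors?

1

Defendant peremptories so far: #12, #8, #5 — 3 of 4 used, 1 left overall.
Against Zone B: #12 — 1 used; per-zone cap 2 leaves 1.
Binding limit: min(1, 1) = 1.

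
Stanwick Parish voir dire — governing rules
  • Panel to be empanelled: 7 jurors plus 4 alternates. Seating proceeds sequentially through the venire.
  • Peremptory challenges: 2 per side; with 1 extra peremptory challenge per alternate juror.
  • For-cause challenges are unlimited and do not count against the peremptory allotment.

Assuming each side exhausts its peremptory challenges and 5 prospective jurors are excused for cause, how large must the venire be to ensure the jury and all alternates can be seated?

28

Seats to fill: 7 + 4 alternates = 11.
Peremptories: 2 + 1×4 = 6 per side × 2 sides = 12.
For-cause removals: 5.
Minimum venire: 11 + 12 + 5 = 28.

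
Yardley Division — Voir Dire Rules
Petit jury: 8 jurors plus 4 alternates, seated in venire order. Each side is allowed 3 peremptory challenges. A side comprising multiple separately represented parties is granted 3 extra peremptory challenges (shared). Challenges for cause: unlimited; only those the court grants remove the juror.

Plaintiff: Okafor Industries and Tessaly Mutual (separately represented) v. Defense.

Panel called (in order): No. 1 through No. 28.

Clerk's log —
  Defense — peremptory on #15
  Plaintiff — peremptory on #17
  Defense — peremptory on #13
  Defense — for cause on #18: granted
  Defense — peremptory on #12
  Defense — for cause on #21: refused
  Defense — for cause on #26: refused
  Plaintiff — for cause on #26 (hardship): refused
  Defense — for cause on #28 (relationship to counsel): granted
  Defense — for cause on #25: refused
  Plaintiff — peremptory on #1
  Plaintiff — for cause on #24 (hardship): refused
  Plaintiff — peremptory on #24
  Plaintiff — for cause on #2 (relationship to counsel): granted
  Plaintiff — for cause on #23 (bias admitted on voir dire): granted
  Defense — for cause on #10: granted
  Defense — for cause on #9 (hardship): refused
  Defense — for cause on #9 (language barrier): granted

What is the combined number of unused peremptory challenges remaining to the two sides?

3

Plaintiff allotment: 3 base + 3 multi-party = 6. Defense allotment: 3.
Plaintiff peremptories used: #17, #1, #24 — 3 (for-cause on #26, #24, #2, #23 don't count).
Defense peremptories used: #15, #13, #12 — 3 (for-cause on #18, #21, #26, #28, #25, #10, #9, #9 don't count).
Remaining: (6 − 3) + (3 − 3) = 3.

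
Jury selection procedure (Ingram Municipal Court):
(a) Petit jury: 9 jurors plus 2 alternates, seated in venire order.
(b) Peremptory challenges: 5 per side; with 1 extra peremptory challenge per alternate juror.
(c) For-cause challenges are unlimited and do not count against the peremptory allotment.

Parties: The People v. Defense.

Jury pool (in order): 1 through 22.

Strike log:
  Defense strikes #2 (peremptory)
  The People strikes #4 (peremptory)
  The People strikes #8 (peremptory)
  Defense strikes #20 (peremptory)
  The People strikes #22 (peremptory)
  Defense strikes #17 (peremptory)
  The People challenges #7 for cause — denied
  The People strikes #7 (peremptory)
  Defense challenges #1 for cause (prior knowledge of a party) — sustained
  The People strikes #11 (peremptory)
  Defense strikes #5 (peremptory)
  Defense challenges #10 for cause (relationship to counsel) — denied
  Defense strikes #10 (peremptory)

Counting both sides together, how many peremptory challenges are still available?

The People allotment: 5 base + 1 × 2 alternates = 7. Defense allotment: 5 base + 1 × 2 alternates = 7.
The People peremptories used: #4, #8, #22, #7, #11 — 5 (the for-cause on #7 doesn't count).
Defense peremptories used: #2, #20, #17, #5, #10 — 5 (for-cause on #1, #10 don't count).
Remaining: (7 − 5) + (7 − 5) = 4.

4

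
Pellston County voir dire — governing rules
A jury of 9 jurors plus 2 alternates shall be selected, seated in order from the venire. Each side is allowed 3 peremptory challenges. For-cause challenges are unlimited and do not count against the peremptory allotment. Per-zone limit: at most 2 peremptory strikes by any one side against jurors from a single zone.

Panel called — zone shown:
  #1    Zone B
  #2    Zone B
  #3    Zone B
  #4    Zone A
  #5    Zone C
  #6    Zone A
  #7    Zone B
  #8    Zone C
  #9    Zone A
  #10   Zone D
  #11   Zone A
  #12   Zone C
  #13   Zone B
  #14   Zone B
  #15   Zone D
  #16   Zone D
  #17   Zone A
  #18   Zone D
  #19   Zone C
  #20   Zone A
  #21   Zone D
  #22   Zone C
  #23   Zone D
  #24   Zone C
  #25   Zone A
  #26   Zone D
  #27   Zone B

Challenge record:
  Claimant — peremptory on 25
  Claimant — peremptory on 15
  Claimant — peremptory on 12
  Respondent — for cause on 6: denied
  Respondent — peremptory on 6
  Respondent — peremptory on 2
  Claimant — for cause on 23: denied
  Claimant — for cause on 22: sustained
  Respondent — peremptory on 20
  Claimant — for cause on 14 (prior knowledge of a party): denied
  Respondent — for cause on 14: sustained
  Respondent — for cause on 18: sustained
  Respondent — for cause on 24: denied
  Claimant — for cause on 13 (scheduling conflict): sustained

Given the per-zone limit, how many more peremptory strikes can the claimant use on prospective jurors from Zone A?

Claimant peremptories so far: #25, #15, #12 — 3 of 3 used, 0 left overall.
Against Zone A: #25 — 1 used; per-zone cap 2 leaves 1.
Binding limit: min(0, 1) = 0.

0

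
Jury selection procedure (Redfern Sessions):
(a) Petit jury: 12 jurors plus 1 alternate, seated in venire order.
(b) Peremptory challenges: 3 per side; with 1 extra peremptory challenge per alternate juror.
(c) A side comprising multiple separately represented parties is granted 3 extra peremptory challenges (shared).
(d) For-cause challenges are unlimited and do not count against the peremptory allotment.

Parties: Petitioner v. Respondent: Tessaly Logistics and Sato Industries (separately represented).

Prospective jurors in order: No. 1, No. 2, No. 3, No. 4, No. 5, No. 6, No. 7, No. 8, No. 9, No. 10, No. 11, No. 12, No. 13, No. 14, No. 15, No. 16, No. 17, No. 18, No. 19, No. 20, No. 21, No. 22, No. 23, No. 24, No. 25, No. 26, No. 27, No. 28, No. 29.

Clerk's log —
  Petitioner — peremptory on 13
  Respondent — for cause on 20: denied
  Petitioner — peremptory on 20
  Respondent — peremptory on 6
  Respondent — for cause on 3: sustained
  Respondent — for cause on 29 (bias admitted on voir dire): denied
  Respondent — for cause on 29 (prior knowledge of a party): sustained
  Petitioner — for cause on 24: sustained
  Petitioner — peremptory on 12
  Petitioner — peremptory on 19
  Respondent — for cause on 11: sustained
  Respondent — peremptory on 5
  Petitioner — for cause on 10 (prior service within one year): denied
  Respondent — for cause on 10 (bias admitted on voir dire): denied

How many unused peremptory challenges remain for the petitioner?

Petitioner allotment: 3 base + 1 × 1 alternate = 4.
Petitioner peremptories used: #13, #20, #12, #19 — 4 (for-cause on #24, #10 don't count).
Remaining: 4 − 4 = 0.

0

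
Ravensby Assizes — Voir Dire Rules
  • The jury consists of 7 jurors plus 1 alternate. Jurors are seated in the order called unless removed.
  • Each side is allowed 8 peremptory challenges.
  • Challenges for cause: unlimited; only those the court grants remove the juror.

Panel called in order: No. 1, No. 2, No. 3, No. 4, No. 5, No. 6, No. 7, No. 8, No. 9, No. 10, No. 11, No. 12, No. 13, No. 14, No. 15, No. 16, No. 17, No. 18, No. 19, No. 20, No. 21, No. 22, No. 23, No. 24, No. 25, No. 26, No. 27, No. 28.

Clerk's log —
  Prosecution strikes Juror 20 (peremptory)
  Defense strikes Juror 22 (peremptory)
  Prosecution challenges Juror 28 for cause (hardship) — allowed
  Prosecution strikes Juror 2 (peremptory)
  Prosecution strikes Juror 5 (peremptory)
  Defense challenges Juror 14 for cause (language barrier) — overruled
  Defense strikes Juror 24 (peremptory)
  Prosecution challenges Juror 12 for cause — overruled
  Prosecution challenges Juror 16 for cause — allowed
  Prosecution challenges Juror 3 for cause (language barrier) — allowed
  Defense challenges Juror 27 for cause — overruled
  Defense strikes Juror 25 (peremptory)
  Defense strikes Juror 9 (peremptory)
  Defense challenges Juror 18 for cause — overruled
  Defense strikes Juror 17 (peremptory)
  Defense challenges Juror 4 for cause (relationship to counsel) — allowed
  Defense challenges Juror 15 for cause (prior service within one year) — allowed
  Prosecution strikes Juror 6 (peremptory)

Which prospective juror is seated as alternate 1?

14

Removed: #2, #3, #4, #5, #6, #9, #15, #16, #17, #20, #22, #24, #25, #28. (#12, #14, #18, #27 stay — for-cause denied.)
Seating in order: seats 1–7 → #1, #7, #8, #10, #11, #12, #13; alternates → #14.
So alternate 1 is #14.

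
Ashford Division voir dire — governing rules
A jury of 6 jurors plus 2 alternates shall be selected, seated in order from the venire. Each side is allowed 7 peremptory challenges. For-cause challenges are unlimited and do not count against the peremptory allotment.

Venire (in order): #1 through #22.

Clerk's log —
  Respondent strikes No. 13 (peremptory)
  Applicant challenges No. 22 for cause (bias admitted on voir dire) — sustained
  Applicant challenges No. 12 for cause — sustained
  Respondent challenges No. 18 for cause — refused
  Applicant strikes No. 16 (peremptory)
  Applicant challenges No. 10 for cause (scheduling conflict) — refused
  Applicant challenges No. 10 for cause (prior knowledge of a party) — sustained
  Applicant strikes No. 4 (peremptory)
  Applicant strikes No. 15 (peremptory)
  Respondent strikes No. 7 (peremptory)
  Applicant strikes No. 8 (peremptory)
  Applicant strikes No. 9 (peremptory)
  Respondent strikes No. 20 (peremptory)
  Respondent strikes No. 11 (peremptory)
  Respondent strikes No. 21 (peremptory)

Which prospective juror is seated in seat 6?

14

Removed: #4, #7, #8, #9, #10, #11, #12, #13, #15, #16, #20, #21, #22. (#18 stays — for-cause denied.)
Filling seats in venire order through position 6: #1, #2, #3, #5, #6, #14.
So seat 6 is #14.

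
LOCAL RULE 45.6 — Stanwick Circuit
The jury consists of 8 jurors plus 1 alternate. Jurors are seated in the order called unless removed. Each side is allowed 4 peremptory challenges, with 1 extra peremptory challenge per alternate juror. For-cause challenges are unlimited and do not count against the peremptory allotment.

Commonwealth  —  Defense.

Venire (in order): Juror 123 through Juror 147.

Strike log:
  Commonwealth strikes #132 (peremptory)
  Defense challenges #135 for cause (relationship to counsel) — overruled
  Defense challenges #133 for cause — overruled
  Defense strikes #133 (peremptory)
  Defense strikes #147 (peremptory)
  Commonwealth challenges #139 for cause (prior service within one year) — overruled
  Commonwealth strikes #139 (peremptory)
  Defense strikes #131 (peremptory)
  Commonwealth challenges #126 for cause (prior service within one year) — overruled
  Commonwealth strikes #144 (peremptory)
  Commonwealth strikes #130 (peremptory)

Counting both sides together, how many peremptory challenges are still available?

Commonwealth allotment: 4 base + 1 × 1 alternate = 5. Defense allotment: 4 base + 1 × 1 alternate = 5.
Commonwealth peremptories used: #132, #139, #144, #130 — 4 (for-cause on #139, #126 don't count).
Defense peremptories used: #133, #147, #131 — 3 (for-cause on #135, #133 don't count).
Remaining: (5 − 4) + (5 − 3) = 3.

3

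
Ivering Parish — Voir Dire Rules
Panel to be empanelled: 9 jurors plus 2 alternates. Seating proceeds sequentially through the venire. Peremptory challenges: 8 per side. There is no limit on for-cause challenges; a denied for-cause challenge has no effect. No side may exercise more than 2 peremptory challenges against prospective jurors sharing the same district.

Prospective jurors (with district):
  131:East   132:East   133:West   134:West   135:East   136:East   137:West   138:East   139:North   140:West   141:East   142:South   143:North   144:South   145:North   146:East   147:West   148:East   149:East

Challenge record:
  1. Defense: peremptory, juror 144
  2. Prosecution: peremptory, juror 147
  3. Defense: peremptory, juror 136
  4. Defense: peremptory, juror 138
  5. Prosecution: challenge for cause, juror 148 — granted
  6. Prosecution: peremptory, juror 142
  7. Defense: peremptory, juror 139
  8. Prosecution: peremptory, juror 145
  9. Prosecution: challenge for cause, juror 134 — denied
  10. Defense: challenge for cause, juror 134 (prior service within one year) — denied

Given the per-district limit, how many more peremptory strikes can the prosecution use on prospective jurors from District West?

1

Prosecution peremptories so far: #147, #142, #145 — 3 of 8 used, 5 left overall.
Against District West: #147 — 1 used; per-district cap 2 leaves 1.
Binding limit: min(5, 1) = 1.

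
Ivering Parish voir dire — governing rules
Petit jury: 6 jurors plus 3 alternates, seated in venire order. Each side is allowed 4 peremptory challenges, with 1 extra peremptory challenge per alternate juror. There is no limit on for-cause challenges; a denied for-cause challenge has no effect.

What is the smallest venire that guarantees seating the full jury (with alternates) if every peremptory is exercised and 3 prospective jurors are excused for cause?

26

Seats to fill: 6 + 3 alternates = 9.
Peremptories: 4 + 1×3 = 7 per side × 2 sides = 14.
For-cause removals: 3.
Minimum venire: 9 + 14 + 3 = 26.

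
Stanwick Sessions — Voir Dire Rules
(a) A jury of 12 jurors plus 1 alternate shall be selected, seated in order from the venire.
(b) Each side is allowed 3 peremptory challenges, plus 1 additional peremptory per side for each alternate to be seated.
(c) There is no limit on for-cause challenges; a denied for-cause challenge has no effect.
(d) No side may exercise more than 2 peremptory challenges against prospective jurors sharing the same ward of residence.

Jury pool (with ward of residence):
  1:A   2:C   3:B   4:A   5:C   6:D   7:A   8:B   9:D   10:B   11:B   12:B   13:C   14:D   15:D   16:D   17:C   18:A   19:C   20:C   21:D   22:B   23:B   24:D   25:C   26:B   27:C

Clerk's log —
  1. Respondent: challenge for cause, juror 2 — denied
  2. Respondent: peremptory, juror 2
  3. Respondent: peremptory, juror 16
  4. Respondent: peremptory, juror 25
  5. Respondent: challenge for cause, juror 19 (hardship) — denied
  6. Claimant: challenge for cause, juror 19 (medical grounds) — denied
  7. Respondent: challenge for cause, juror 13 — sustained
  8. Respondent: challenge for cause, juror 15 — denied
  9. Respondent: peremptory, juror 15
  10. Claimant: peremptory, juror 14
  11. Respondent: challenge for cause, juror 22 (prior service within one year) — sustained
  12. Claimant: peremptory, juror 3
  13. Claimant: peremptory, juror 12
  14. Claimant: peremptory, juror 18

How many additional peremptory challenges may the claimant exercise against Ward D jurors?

Claimant peremptories so far: #14, #3, #12, #18 — 4 of 4 used, 0 left overall.
Against Ward D: #14 — 1 used; per-ward cap 2 leaves 1.
Binding limit: min(0, 1) = 0.

0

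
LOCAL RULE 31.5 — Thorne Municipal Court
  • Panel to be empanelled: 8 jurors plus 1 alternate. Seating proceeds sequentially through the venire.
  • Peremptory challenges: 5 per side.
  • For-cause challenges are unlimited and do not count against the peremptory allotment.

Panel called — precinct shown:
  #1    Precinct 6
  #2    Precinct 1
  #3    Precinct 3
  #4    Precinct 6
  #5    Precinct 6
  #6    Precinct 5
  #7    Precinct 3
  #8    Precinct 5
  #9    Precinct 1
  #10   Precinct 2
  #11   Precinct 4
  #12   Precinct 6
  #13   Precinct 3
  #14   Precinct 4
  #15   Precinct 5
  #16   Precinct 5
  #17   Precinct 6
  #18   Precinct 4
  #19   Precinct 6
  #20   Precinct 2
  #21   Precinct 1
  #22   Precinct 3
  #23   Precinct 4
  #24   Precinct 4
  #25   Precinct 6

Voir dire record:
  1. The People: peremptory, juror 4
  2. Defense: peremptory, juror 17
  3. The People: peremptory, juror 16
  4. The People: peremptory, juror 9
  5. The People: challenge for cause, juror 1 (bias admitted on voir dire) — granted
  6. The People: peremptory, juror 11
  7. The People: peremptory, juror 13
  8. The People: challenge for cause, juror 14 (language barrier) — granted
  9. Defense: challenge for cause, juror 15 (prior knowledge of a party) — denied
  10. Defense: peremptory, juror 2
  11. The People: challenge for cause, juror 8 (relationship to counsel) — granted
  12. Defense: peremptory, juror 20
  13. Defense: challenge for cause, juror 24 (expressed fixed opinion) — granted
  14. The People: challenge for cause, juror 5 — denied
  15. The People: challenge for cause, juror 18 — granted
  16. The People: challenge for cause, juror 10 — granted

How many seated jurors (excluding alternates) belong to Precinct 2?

0

Removed: #1, #2, #4, #8, #9, #10, #11, #13, #14, #16, #17, #18, #20, #24.
Seated jurors 1–8: #3, #5, #6, #7, #12, #15, #19, #21 (alternates #22 not counted).
None of those are in Precinct 2 → 0.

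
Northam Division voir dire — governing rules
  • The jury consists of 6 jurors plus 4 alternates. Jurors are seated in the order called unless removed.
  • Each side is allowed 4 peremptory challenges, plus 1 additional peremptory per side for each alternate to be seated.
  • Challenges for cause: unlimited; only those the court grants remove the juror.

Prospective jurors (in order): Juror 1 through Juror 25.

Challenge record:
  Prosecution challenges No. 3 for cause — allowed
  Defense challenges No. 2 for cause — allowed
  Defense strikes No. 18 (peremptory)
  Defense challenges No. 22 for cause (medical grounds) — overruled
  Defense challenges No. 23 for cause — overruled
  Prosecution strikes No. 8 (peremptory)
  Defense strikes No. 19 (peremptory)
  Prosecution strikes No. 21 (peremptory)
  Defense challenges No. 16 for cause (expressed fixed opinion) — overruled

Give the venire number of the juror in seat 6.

Removed: #2, #3, #8, #18, #19, #21. (#16, #22, #23 stay — for-cause denied.)
Seating in order: seats 1–6 → #1, #4, #5, #6, #7, #9; alternates → #10, #11, #12, #13.
So seat 6 is #9.

9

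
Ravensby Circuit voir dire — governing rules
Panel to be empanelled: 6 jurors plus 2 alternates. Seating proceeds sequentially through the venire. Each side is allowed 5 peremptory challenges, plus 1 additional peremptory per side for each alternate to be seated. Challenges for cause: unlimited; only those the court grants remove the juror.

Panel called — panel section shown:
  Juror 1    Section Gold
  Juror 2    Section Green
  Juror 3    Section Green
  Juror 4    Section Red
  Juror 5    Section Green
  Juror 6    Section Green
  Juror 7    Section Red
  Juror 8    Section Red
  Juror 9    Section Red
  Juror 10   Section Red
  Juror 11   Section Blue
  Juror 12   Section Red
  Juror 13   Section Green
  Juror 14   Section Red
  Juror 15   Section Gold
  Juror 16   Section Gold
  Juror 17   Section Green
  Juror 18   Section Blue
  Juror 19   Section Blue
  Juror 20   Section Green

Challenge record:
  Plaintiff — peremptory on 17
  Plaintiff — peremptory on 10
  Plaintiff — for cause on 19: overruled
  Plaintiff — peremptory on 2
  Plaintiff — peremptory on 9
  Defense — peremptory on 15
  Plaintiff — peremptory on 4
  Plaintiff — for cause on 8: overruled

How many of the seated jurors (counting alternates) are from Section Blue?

1

Removed: #2, #4, #9, #10, #15, #17.
Seated (8 incl. alternates): #1, #3, #5, #6, #7, #8, #11, #12.
Of those, in Section Blue: #11 → 1.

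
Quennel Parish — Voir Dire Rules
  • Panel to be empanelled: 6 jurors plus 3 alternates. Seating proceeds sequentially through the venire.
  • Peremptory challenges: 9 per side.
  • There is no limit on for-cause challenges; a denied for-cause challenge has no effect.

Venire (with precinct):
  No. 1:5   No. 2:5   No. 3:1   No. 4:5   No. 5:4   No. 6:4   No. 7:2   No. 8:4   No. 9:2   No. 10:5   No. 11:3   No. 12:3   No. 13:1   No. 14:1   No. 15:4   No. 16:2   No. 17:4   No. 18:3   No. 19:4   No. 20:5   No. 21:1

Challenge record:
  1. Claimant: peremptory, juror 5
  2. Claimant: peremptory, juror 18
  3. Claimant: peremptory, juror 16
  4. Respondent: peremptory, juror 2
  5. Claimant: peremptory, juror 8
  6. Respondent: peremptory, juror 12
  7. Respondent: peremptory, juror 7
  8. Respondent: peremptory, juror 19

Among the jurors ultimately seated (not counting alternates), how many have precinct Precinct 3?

Removed: #2, #5, #7, #8, #12, #16, #18, #19.
Seated jurors 1–6: #1, #3, #4, #6, #9, #10 (alternates #11, #13, #14 not counted).
None of those are in Precinct 3 → 0.

0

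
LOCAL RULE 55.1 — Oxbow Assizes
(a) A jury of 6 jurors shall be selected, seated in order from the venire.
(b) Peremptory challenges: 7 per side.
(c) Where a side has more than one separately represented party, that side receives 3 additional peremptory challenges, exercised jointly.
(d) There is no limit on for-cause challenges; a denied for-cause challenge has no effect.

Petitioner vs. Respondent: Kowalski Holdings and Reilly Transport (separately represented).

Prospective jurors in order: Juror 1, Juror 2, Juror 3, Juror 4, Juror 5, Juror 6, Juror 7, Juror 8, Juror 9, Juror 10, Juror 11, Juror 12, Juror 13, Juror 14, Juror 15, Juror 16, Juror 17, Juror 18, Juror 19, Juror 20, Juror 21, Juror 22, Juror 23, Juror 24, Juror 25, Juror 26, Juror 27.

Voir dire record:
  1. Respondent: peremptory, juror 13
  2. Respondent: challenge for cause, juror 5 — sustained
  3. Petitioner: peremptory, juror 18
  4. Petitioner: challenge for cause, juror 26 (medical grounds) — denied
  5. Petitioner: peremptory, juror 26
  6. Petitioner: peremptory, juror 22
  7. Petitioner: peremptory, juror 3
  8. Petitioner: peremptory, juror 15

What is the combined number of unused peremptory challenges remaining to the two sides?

11

Petitioner allotment: 7. Respondent allotment: 7 base + 3 multi-party = 10.
Petitioner peremptories used: #18, #26, #22, #3, #15 — 5 (the for-cause on #26 doesn't count).
Respondent peremptories used: #13 — 1 (the for-cause on #5 doesn't count).
Remaining: (7 − 5) + (10 − 1) = 11.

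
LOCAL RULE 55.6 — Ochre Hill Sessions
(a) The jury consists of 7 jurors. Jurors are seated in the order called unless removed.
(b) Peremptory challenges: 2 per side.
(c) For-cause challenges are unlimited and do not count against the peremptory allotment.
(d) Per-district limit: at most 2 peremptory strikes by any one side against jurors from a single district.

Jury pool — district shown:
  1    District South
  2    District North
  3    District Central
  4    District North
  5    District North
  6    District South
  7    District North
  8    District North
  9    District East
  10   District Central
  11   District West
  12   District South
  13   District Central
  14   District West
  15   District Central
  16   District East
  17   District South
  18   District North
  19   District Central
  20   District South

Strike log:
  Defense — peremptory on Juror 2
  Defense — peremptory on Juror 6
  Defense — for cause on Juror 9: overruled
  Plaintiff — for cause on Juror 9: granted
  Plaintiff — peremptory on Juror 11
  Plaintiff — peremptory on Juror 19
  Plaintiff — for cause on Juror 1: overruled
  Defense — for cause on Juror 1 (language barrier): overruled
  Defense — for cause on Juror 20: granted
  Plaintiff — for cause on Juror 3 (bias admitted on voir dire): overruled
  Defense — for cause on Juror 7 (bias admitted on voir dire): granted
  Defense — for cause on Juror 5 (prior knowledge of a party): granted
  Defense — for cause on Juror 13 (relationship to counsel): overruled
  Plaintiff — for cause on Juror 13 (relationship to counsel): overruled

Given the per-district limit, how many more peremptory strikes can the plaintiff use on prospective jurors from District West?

0

Plaintiff peremptories so far: #11, #19 — 2 of 2 used, 0 left overall.
Against District West: #11 — 1 used; per-district cap 2 leaves 1.
Binding limit: min(0, 1) = 0.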